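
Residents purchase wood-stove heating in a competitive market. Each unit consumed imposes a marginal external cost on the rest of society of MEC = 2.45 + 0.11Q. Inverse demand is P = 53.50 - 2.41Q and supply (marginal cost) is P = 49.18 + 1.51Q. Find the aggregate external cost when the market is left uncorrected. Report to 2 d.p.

2.77

Market equilibrium (private): 49.18 + 1.51Q = 53.50 - 2.41Q → Q_m = 1.1020.
Total external cost = ∫₀^{Q_m} (2.45 + 0.11Q) dQ = 2.45×1.1020 + ½×0.11×1.1020² = 2.7667.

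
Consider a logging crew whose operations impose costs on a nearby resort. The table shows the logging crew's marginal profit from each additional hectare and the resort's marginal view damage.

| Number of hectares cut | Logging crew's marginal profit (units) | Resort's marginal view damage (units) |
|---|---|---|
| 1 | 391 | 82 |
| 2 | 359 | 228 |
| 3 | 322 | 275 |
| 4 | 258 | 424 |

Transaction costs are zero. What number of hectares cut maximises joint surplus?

3

Bargaining reaches the level where marginal profit last exceeds marginal view damage.
That holds through level 3 (322 ≥ 275) but not at 4 (258 < 424).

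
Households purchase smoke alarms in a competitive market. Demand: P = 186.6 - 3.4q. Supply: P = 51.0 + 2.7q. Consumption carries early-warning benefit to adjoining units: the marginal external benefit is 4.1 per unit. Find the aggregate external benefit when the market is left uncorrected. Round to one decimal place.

91.1

Market equilibrium (private): 51.0 + 2.7q = 186.6 - 3.4q → q_m = 22.2295.
Total external benefit = MEB × q_m = 4.1 × 22.2295 = 91.1410.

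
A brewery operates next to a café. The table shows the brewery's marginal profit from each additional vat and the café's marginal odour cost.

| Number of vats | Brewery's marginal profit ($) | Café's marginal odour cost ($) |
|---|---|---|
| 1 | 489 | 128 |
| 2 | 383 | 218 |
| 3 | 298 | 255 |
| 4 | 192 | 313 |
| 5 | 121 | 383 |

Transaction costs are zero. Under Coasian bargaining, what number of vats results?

3

Bargaining reaches the level where marginal profit last exceeds marginal odour cost.
That holds through level 3 (298 ≥ 255) but not at 4 (192 < 313).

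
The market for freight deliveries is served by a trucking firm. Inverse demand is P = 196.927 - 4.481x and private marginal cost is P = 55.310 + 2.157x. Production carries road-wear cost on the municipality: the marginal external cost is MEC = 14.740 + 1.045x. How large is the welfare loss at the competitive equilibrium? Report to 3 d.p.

DWL = 89.258

Market equilibrium (private): 55.310 + 2.157x = 196.927 - 4.481x → x_m = 21.3343.
Social marginal cost = private MC + MEC = 70.050 + 3.202x.
Set SMC = demand: 70.050 + 3.202x = 196.927 - 4.481x → x* = 16.5140.
The loss is the area between SMC and demand from x* to x_m; with linear curves that's a triangle of height MEC(x_m).
DWL = ½ × 4.8203 × 37.0343 = 89.2582.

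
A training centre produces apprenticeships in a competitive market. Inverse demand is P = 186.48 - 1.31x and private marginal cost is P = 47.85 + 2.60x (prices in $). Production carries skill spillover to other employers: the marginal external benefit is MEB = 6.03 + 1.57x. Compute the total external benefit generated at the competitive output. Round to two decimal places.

Market equilibrium (private): 47.85 + 2.60x = 186.48 - 1.31x → x_m = 35.4552.
Total external benefit = ∫₀^{x_m} (6.03 + 1.57x) dx = 6.03×35.4552 + ½×1.57×35.4552² = 1200.5958.

$1200.60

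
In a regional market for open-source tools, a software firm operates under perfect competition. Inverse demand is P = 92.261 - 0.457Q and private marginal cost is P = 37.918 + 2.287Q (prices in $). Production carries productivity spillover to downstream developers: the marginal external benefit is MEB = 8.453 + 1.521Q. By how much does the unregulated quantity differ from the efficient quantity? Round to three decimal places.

31.542 units

Market equilibrium (private): 37.918 + 2.287Q = 92.261 - 0.457Q → Q_m = 19.8043.
Social marginal cost = private MC − MEB = 29.465 + 0.766Q.
Set SMC = demand: 29.465 + 0.766Q = 92.261 - 0.457Q → Q* = 51.3459.
Gap = |19.8043 − 51.3459| = 31.5416.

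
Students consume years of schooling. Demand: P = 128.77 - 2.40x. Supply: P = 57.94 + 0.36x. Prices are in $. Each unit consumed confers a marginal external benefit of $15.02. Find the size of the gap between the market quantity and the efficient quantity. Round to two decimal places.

5.44 units

Market equilibrium (private): 57.94 + 0.36x = 128.77 - 2.40x → x_m = 25.6630.
Social marginal benefit = demand + MEB = 143.79 - 2.40x.
Set SMB = MC: 143.79 - 2.40x = 57.94 + 0.36x → x* = 31.1051.
Gap = |25.6630 − 31.1051| = 5.4421.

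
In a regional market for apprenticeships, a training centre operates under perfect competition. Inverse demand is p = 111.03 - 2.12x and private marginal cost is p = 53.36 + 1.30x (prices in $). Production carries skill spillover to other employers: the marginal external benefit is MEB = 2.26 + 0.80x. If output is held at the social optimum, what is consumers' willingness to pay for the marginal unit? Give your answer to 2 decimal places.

Social marginal cost = private MC − MEB = 51.10 + 0.50x.
Set SMC = demand: 51.10 + 0.50x = 111.03 - 2.12x → x* = 22.8740.
Consumer price on the demand curve at x*: 111.03 − 2.12×22.8740 = 62.5371.

P = $62.54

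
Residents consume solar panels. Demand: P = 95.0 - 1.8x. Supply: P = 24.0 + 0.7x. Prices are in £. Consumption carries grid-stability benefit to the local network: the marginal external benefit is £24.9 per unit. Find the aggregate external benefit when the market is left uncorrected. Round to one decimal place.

£707.2

Market equilibrium (private): 24.0 + 0.7x = 95.0 - 1.8x → x_m = 28.4000.
Total external benefit = MEB × x_m = 24.9 × 28.4000 = 707.1600.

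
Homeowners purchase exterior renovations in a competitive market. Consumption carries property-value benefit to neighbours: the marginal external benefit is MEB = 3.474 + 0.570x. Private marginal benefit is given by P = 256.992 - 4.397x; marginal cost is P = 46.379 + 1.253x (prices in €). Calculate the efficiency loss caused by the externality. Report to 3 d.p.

Market equilibrium (private): 46.379 + 1.253x = 256.992 - 4.397x → x_m = 37.2766.
Social marginal benefit = demand + MEB = 260.466 - 3.827x.
Set SMB = MC: 260.466 - 3.827x = 46.379 + 1.253x → x* = 42.1431.
Height of the DWL triangle at x_m is SMB(x_m) − MC(x_m) = MEB(x_m) = 24.7217.
DWL = ½ × 4.8665 × 24.7217 = 60.1541.

DWL = €60.154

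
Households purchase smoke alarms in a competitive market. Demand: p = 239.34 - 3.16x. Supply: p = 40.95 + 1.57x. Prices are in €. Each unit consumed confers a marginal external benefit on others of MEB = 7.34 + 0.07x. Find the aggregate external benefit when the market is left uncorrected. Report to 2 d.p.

€369.43

Market equilibrium (private): 40.95 + 1.57x = 239.34 - 3.16x → x_m = 41.9429.
Total external benefit = ∫₀^{x_m} (7.34 + 0.07x) dx = 7.34×41.9429 + ½×0.07×41.9429² = 369.4331.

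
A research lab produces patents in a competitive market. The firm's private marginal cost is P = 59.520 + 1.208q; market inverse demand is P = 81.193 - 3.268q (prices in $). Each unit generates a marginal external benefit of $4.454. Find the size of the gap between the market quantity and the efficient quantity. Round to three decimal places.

0.995 units

Market equilibrium (private): 59.520 + 1.208q = 81.193 - 3.268q → q_m = 4.8420.
Social marginal cost = private MC − MEB = 55.066 + 1.208q.
Set SMC = demand: 55.066 + 1.208q = 81.193 - 3.268q → q* = 5.8371.
Gap = |4.8420 − 5.8371| = 0.9951.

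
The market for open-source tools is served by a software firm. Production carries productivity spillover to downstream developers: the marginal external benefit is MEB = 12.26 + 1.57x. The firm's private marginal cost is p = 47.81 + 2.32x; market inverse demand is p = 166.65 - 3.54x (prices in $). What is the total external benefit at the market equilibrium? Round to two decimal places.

Market equilibrium (private): 47.81 + 2.32x = 166.65 - 3.54x → x_m = 20.2799.
Total external benefit = ∫₀^{x_m} (12.26 + 1.57x) dx = 12.26×20.2799 + ½×1.57×20.2799² = 571.4819.

$571.48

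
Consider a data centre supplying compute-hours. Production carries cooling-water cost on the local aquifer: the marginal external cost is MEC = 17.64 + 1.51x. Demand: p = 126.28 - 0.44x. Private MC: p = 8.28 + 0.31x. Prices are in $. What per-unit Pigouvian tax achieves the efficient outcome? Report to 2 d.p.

Social marginal cost = private MC + MEC = 25.92 + 1.82x.
Set SMC = demand: 25.92 + 1.82x = 126.28 - 0.44x → x* = 44.4071.
The Pigouvian tax equals MEC at x*: 17.64 + 1.51×44.4071 = 84.6947.

tax = $84.69 per unit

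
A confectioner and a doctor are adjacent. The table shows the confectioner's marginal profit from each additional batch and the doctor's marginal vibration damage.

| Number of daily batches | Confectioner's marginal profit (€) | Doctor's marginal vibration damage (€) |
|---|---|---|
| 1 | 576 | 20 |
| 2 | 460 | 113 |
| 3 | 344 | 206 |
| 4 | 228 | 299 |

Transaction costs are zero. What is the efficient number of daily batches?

3

Bargaining reaches the level where marginal profit last exceeds marginal vibration damage.
That holds through level 3 (344 ≥ 206) but not at 4 (228 < 299).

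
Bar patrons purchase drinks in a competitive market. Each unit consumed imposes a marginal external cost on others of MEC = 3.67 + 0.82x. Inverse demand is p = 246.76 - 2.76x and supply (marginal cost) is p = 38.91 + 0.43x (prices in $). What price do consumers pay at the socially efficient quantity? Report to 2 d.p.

P = $106.23

Social marginal benefit = demand − MEC = 243.09 - 3.58x.
Set SMB = MC: 243.09 - 3.58x = 38.91 + 0.43x → x* = 50.9177.
Consumer price on the demand curve at x*: 246.76 − 2.76×50.9177 = 106.2271.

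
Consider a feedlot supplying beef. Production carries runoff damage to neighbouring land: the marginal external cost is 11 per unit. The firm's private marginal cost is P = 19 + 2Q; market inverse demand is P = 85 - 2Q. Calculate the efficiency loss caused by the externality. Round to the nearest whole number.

DWL = 15

Market equilibrium (private): 19 + 2Q = 85 - 2Q → Q_m = 16.5000.
Social marginal cost = private MC + MEC = 30 + 2Q.
Set SMC = demand: 30 + 2Q = 85 - 2Q → Q* = 13.7500.
Between Q* and Q_m the wedge SMC − demand runs linearly from 0 to MEC(Q_m), so the loss is a triangle.
DWL = ½ × 2.7500 × 11.0000 = 15.1250.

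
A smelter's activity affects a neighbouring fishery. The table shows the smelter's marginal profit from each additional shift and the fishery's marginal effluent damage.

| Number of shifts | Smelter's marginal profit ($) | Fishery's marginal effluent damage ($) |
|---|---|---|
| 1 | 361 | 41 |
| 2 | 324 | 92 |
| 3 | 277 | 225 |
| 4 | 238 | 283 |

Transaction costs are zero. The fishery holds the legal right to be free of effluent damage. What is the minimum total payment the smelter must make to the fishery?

$358

Efficient level: marginal profit ≥ marginal effluent damage through level 3, so k* = 3.
With the fishery holding the right, the smelter must at least compensate total damage at k*: 41 + 92 + 225 = 358.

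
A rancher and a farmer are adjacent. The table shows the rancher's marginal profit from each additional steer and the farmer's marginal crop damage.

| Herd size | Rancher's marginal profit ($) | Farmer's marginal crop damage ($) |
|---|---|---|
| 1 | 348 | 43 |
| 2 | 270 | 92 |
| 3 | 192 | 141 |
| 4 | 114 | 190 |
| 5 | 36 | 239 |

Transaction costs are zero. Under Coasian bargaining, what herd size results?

3

Bargaining reaches the level where marginal profit last exceeds marginal crop damage.
That holds through level 3 (192 ≥ 141) but not at 4 (114 < 190).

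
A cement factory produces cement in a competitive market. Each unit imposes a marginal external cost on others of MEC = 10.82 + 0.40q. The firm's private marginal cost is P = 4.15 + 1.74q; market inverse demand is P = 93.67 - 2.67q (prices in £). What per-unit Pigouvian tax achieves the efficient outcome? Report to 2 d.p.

Social marginal cost = private MC + MEC = 14.97 + 2.14q.
Set SMC = demand: 14.97 + 2.14q = 93.67 - 2.67q → q* = 16.3617.
The Pigouvian tax equals MEC at q*: 10.82 + 0.40×16.3617 = 17.3647.

tax = £17.36 per unit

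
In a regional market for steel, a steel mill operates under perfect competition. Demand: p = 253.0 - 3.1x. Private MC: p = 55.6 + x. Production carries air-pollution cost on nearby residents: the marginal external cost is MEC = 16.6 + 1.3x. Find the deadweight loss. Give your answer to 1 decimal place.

DWL = 580.7

Market equilibrium (private): 55.6 + x = 253.0 - 3.1x → x_m = 48.1463.
Social marginal cost = private MC + MEC = 72.2 + 2.3x.
Set SMC = demand: 72.2 + 2.3x = 253.0 - 3.1x → x* = 33.4815.
Height of the DWL triangle at x_m is SMC(x_m) − demand(x_m) = MEC(x_m) = 79.1902.
DWL = ½ × 14.6648 × 79.1902 = 580.6542.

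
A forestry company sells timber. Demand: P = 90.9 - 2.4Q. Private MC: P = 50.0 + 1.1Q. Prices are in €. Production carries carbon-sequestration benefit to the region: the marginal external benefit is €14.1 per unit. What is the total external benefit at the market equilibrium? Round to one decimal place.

Market equilibrium (private): 50.0 + 1.1Q = 90.9 - 2.4Q → Q_m = 11.6857.
Total external benefit = MEB × Q_m = 14.1 × 11.6857 = 164.7684.

€164.8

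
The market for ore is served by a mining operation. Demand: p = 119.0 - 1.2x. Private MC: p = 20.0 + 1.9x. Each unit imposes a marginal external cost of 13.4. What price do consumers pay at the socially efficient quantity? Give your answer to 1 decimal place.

P = 85.9

Social marginal cost = private MC + MEC = 33.4 + 1.9x.
Set SMC = demand: 33.4 + 1.9x = 119.0 - 1.2x → x* = 27.6129.
Consumer price on the demand curve at x*: 119.0 − 1.2×27.6129 = 85.8645.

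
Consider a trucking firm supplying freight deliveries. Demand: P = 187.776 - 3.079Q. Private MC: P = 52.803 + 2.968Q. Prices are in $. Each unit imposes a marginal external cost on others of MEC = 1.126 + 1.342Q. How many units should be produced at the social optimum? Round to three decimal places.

Social marginal cost = private MC + MEC = 53.929 + 4.310Q.
Set SMC = demand: 53.929 + 4.310Q = 187.776 - 3.079Q → Q* = 18.1144.

Q* = 18.114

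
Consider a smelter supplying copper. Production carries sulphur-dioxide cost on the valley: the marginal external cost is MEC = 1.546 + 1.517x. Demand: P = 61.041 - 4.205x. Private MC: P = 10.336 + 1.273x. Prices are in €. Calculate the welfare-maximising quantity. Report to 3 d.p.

x* = 7.028

Social marginal cost = private MC + MEC = 11.882 + 2.790x.
Set SMC = demand: 11.882 + 2.790x = 61.041 - 4.205x → x* = 7.0277.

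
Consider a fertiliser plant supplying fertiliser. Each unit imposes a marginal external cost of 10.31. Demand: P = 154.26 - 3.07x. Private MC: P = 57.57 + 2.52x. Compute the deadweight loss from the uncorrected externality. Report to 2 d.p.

Market equilibrium (private): 57.57 + 2.52x = 154.26 - 3.07x → x_m = 17.2970.
Social marginal cost = private MC + MEC = 67.88 + 2.52x.
Set SMC = demand: 67.88 + 2.52x = 154.26 - 3.07x → x* = 15.4526.
Between x* and x_m the wedge SMC − demand runs linearly from 0 to MEC(x_m), so the loss is a triangle.
DWL = ½ × 1.8444 × 10.3100 = 9.5079.

DWL = 9.51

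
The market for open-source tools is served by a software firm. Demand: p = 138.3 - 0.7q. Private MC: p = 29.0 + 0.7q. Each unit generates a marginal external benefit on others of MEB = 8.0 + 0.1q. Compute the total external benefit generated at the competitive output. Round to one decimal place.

929.3

Market equilibrium (private): 29.0 + 0.7q = 138.3 - 0.7q → q_m = 78.0714.
Total external benefit = ∫₀^{q_m} (8.0 + 0.1q) dq = 8.0×78.0714 + ½×0.1×78.0714² = 929.3284.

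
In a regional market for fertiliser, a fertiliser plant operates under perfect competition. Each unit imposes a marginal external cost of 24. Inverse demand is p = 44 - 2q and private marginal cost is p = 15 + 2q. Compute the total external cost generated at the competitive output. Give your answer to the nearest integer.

Market equilibrium (private): 15 + 2q = 44 - 2q → q_m = 7.2500.
Total external cost = MEC × q_m = 24 × 7.2500 = 174.0000.

174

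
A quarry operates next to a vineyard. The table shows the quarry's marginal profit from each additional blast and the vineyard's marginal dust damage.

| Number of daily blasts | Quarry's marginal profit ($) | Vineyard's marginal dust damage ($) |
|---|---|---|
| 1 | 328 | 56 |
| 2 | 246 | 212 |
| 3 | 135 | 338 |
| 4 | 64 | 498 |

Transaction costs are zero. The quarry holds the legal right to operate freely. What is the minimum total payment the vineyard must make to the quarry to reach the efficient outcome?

Left alone the quarry would choose level 4 (marginal profit stays positive).
Efficient level: k* = 2 (marginal profit ≥ marginal dust damage through 2).
The vineyard must at least cover the quarry's forgone profit from cutting 4→2: 135 + 64 = 199.

$199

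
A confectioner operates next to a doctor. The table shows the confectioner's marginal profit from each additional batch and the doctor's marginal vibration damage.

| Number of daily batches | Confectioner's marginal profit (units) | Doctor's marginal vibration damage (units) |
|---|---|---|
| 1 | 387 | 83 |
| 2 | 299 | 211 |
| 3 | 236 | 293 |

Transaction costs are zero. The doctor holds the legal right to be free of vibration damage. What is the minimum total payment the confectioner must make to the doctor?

294

Efficient level: marginal profit ≥ marginal vibration damage through level 2, so k* = 2.
With the doctor holding the right, the confectioner must at least compensate total damage at k*: 83 + 211 = 294.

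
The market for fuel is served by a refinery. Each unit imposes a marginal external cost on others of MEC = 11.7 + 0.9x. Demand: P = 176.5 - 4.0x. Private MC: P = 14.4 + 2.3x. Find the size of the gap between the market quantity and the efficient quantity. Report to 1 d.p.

4.8 units

Market equilibrium (private): 14.4 + 2.3x = 176.5 - 4.0x → x_m = 25.7302.
Social marginal cost = private MC + MEC = 26.1 + 3.2x.
Set SMC = demand: 26.1 + 3.2x = 176.5 - 4.0x → x* = 20.8889.
Gap = |25.7302 − 20.8889| = 4.8413.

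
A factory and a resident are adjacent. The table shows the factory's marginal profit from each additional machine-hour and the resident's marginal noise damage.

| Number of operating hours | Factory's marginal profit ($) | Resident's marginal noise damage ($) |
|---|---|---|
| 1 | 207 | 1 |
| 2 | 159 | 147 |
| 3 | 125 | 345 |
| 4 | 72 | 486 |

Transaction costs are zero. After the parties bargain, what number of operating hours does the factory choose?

2

Bargaining reaches the level where marginal profit last exceeds marginal noise damage.
That holds through level 2 (159 ≥ 147) but not at 3 (125 < 345).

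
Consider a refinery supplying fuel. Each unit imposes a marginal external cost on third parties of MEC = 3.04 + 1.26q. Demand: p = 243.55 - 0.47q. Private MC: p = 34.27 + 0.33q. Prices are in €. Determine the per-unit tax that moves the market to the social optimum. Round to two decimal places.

tax = €129.19 per unit

Social marginal cost = private MC + MEC = 37.31 + 1.59q.
Set SMC = demand: 37.31 + 1.59q = 243.55 - 0.47q → q* = 100.1165.
The Pigouvian tax equals MEC at q*: 3.04 + 1.26×100.1165 = 129.1868.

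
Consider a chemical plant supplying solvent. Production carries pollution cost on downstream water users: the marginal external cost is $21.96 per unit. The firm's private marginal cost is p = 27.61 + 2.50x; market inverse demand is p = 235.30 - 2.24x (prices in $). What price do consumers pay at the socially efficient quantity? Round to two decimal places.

Social marginal cost = private MC + MEC = 49.57 + 2.50x.
Set SMC = demand: 49.57 + 2.50x = 235.30 - 2.24x → x* = 39.1835.
Consumer price on the demand curve at x*: 235.30 − 2.24×39.1835 = 147.5290.

P = $147.53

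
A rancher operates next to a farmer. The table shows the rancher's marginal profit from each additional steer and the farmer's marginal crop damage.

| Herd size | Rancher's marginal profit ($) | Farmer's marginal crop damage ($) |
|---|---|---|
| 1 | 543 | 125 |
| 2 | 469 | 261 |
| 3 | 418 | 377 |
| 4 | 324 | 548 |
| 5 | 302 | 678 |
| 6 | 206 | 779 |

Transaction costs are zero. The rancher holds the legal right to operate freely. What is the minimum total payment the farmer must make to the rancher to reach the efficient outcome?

$832

Left alone the rancher would choose level 6 (marginal profit stays positive).
Efficient level: k* = 3 (marginal profit ≥ marginal crop damage through 3).
The farmer must at least cover the rancher's forgone profit from cutting 6→3: 324 + 302 + 206 = 832.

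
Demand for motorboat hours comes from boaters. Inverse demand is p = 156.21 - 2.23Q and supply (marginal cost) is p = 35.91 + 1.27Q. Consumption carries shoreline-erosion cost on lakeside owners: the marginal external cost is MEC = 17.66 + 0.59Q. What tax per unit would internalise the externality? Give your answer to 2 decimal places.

tax = 32.47 per unit

Social marginal benefit = demand − MEC = 138.55 - 2.82Q.
Set SMB = MC: 138.55 - 2.82Q = 35.91 + 1.27Q → Q* = 25.0954.
The Pigouvian tax equals MEC at Q*: 17.66 + 0.59×25.0954 = 32.4663.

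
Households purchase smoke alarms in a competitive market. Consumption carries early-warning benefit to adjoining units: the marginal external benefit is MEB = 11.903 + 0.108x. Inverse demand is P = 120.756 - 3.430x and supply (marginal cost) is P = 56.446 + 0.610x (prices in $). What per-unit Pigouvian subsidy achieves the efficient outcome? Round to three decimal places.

Social marginal benefit = demand + MEB = 132.659 - 3.322x.
Set SMB = MC: 132.659 - 3.322x = 56.446 + 0.610x → x* = 19.3828.
The Pigouvian subsidy equals MEB at x*: 11.903 + 0.108×19.3828 = 13.9963.

subsidy = $13.996 per unit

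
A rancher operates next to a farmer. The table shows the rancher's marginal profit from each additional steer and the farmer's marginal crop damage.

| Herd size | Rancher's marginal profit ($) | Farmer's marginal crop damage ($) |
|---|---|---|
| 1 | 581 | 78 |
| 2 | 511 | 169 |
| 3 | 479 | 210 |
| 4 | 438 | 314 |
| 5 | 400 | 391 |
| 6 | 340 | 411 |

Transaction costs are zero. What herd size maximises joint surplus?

Bargaining reaches the level where marginal profit last exceeds marginal crop damage.
That holds through level 5 (400 ≥ 391) but not at 6 (340 < 411).

5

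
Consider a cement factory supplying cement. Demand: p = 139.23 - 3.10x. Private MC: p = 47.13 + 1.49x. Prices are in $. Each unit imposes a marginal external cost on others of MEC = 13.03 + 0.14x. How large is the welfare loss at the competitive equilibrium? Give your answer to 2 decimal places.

Market equilibrium (private): 47.13 + 1.49x = 139.23 - 3.10x → x_m = 20.0654.
Social marginal cost = private MC + MEC = 60.16 + 1.63x.
Set SMC = demand: 60.16 + 1.63x = 139.23 - 3.10x → x* = 16.7167.
Between x* and x_m the wedge SMC − demand runs linearly from 0 to MEC(x_m), so the loss is a triangle.
DWL = ½ × 3.3487 × 15.8392 = 26.5204.

DWL = $26.52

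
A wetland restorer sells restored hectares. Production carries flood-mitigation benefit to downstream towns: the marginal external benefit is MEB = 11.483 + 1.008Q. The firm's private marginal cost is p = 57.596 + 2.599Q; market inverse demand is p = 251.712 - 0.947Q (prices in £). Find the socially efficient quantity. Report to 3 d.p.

Social marginal cost = private MC − MEB = 46.113 + 1.591Q.
Set SMC = demand: 46.113 + 1.591Q = 251.712 - 0.947Q → Q* = 81.0083.

Q* = 81.008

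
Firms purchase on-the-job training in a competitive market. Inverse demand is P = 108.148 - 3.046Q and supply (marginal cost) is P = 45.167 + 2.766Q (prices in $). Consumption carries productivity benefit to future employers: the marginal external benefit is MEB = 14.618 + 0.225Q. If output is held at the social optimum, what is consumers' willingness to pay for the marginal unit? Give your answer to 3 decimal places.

Social marginal benefit = demand + MEB = 122.766 - 2.821Q.
Set SMB = MC: 122.766 - 2.821Q = 45.167 + 2.766Q → Q* = 13.8892.
Consumer price on the demand curve at Q*: 108.148 − 3.046×13.8892 = 65.8415.

P = $65.841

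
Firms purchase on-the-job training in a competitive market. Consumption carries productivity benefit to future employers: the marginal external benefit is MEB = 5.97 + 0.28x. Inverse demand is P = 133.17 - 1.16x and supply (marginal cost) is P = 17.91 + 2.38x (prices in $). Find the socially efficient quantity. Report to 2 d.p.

x* = 37.19

Social marginal benefit = demand + MEB = 139.14 - 0.88x.
Set SMB = MC: 139.14 - 0.88x = 17.91 + 2.38x → x* = 37.1871.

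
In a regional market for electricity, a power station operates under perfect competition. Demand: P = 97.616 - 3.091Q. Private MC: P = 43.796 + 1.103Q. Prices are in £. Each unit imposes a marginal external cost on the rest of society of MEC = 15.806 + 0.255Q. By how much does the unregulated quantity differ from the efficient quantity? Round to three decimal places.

4.288 units

Market equilibrium (private): 43.796 + 1.103Q = 97.616 - 3.091Q → Q_m = 12.8326.
Social marginal cost = private MC + MEC = 59.602 + 1.358Q.
Set SMC = demand: 59.602 + 1.358Q = 97.616 - 3.091Q → Q* = 8.5444.
Gap = |12.8326 − 8.5444| = 4.2882.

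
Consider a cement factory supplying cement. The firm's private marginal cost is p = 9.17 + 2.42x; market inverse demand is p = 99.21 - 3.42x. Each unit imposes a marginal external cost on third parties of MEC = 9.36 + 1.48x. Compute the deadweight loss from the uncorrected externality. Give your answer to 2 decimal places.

DWL = 70.73

Market equilibrium (private): 9.17 + 2.42x = 99.21 - 3.42x → x_m = 15.4178.
Social marginal cost = private MC + MEC = 18.53 + 3.90x.
Set SMC = demand: 18.53 + 3.90x = 99.21 - 3.42x → x* = 11.0219.
The welfare-loss triangle has base |x_m − x*| and height MEC(x_m) (the vertical gap between SMC and demand is zero at x* and MEC at x_m).
DWL = ½ × 4.3959 × 32.1784 = 70.7265.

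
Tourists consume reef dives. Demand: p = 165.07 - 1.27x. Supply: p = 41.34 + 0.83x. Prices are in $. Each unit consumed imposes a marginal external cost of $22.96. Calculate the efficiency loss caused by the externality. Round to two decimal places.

DWL = $125.51

Market equilibrium (private): 41.34 + 0.83x = 165.07 - 1.27x → x_m = 58.9190.
Social marginal benefit = demand − MEC = 142.11 - 1.27x.
Set SMB = MC: 142.11 - 1.27x = 41.34 + 0.83x → x* = 47.9857.
Between x* and x_m the wedge MC − SMB runs linearly from 0 to MEC(x_m), so the loss is a triangle.
DWL = ½ × 10.9333 × 22.9600 = 125.5143.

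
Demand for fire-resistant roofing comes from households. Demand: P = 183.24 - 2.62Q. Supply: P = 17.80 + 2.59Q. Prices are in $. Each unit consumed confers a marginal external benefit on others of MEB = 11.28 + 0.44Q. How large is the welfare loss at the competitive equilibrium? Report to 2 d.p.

DWL = $66.84

Market equilibrium (private): 17.80 + 2.59Q = 183.24 - 2.62Q → Q_m = 31.7543.
Social marginal benefit = demand + MEB = 194.52 - 2.18Q.
Set SMB = MC: 194.52 - 2.18Q = 17.80 + 2.59Q → Q* = 37.0482.
Height of the DWL triangle at Q_m is SMB(Q_m) − MC(Q_m) = MEB(Q_m) = 25.2519.
DWL = ½ × 5.2939 × 25.2519 = 66.8405.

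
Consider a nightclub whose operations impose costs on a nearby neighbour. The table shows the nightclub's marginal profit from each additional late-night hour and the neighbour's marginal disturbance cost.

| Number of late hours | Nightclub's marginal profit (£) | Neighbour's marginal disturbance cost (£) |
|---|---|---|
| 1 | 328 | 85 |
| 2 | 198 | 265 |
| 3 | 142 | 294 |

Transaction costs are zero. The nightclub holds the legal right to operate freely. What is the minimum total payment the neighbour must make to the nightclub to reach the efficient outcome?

Left alone the nightclub would choose level 3 (marginal profit stays positive).
Efficient level: k* = 1 (marginal profit ≥ marginal disturbance cost through 1).
The neighbour must at least cover the nightclub's forgone profit from cutting 3→1: 198 + 142 = 340.

£340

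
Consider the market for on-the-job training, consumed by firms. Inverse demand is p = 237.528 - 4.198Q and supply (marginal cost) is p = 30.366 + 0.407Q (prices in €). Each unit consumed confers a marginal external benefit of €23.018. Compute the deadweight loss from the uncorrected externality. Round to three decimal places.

DWL = €57.528

Market equilibrium (private): 30.366 + 0.407Q = 237.528 - 4.198Q → Q_m = 44.9863.
Social marginal benefit = demand + MEB = 260.546 - 4.198Q.
Set SMB = MC: 260.546 - 4.198Q = 30.366 + 0.407Q → Q* = 49.9848.
The loss is the area between SMB and MC from Q* to Q_m; with linear curves that's a triangle of height MEB(Q_m).
DWL = ½ × 4.9985 × 23.0180 = 57.5277.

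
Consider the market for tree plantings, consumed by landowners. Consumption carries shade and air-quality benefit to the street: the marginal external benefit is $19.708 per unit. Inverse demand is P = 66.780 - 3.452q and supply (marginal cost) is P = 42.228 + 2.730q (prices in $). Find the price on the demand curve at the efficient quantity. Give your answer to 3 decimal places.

P = $42.065

Social marginal benefit = demand + MEB = 86.488 - 3.452q.
Set SMB = MC: 86.488 - 3.452q = 42.228 + 2.730q → q* = 7.1595.
Consumer price on the demand curve at q*: 66.780 − 3.452×7.1595 = 42.0654.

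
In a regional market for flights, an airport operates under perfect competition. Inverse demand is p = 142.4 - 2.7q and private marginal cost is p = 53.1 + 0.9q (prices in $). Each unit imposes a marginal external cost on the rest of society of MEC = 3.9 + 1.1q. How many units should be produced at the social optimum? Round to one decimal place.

Social marginal cost = private MC + MEC = 57.0 + 2.0q.
Set SMC = demand: 57.0 + 2.0q = 142.4 - 2.7q → q* = 18.1702.

q* = 18.2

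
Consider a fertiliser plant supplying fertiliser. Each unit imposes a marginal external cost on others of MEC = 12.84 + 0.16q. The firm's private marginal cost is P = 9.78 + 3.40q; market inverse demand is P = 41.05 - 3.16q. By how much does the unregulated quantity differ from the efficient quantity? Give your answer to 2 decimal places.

Market equilibrium (private): 9.78 + 3.40q = 41.05 - 3.16q → q_m = 4.7668.
Social marginal cost = private MC + MEC = 22.62 + 3.56q.
Set SMC = demand: 22.62 + 3.56q = 41.05 - 3.16q → q* = 2.7426.
Gap = |4.7668 − 2.7426| = 2.0242.

2.02 units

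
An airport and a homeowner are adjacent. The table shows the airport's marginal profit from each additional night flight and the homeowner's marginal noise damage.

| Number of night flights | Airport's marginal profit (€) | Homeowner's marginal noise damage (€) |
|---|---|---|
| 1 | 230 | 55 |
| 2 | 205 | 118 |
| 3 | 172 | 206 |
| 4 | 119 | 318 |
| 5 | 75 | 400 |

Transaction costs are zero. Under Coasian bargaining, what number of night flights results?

2

Bargaining reaches the level where marginal profit last exceeds marginal noise damage.
That holds through level 2 (205 ≥ 118) but not at 3 (172 < 206).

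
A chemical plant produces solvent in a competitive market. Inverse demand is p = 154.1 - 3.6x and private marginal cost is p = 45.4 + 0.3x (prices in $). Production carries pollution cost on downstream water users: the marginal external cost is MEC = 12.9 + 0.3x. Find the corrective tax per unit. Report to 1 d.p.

Social marginal cost = private MC + MEC = 58.3 + 0.6x.
Set SMC = demand: 58.3 + 0.6x = 154.1 - 3.6x → x* = 22.8095.
The Pigouvian tax equals MEC at x*: 12.9 + 0.3×22.8095 = 19.7429.

tax = $19.7 per unit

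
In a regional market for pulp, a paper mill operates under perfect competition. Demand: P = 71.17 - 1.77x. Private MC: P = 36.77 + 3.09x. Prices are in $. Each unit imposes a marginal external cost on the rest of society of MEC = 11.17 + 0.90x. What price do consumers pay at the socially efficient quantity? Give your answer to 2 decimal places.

P = $64.03

Social marginal cost = private MC + MEC = 47.94 + 3.99x.
Set SMC = demand: 47.94 + 3.99x = 71.17 - 1.77x → x* = 4.0330.
Consumer price on the demand curve at x*: 71.17 − 1.77×4.0330 = 64.0316.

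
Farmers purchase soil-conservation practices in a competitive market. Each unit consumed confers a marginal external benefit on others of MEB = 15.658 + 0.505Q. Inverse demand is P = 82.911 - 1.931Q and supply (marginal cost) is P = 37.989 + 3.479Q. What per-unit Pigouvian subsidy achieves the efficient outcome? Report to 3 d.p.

subsidy = 21.895 per unit

Social marginal benefit = demand + MEB = 98.569 - 1.426Q.
Set SMB = MC: 98.569 - 1.426Q = 37.989 + 3.479Q → Q* = 12.3507.
The Pigouvian subsidy equals MEB at Q*: 15.658 + 0.505×12.3507 = 21.8951.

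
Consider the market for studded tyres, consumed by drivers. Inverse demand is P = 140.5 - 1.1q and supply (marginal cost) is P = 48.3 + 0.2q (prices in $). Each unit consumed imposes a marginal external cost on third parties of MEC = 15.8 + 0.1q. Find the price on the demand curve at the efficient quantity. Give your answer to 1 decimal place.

P = $80.5

Social marginal benefit = demand − MEC = 124.7 - 1.2q.
Set SMB = MC: 124.7 - 1.2q = 48.3 + 0.2q → q* = 54.5714.
Consumer price on the demand curve at q*: 140.5 − 1.1×54.5714 = 80.4715.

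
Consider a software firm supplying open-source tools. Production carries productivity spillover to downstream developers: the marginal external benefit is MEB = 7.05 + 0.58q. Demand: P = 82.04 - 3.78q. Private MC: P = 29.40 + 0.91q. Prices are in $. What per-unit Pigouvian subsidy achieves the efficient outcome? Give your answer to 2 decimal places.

subsidy = $15.47 per unit

Social marginal cost = private MC − MEB = 22.35 + 0.33q.
Set SMC = demand: 22.35 + 0.33q = 82.04 - 3.78q → q* = 14.5231.
The Pigouvian subsidy equals MEB at q*: 7.05 + 0.58×14.5231 = 15.4734.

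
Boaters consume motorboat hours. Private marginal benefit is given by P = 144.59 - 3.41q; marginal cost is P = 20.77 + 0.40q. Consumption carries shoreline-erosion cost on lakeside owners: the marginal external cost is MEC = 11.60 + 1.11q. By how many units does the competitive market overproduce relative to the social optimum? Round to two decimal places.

Market equilibrium (private): 20.77 + 0.40q = 144.59 - 3.41q → q_m = 32.4987.
Social marginal benefit = demand − MEC = 132.99 - 4.52q.
Set SMB = MC: 132.99 - 4.52q = 20.77 + 0.40q → q* = 22.8089.
Gap = |32.4987 − 22.8089| = 9.6898.

9.69 units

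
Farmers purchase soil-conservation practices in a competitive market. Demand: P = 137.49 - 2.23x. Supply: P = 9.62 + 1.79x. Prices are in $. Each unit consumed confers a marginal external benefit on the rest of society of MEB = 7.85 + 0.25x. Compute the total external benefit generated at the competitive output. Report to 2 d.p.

$376.17

Market equilibrium (private): 9.62 + 1.79x = 137.49 - 2.23x → x_m = 31.8085.
Total external benefit = ∫₀^{x_m} (7.85 + 0.25x) dx = 7.85×31.8085 + ½×0.25×31.8085² = 376.1693.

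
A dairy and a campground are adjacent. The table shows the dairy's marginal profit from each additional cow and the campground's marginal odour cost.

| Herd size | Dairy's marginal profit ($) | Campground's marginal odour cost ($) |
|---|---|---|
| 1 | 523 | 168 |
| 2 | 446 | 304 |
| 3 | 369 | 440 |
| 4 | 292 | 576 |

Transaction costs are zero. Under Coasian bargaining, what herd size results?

2

Bargaining reaches the level where marginal profit last exceeds marginal odour cost.
That holds through level 2 (446 ≥ 304) but not at 3 (369 < 440).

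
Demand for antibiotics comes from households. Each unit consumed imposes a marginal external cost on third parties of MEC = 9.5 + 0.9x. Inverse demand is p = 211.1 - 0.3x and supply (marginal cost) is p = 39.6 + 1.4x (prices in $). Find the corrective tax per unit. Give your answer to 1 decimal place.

tax = $65.6 per unit

Social marginal benefit = demand − MEC = 201.6 - 1.2x.
Set SMB = MC: 201.6 - 1.2x = 39.6 + 1.4x → x* = 62.3077.
The Pigouvian tax equals MEC at x*: 9.5 + 0.9×62.3077 = 65.5769.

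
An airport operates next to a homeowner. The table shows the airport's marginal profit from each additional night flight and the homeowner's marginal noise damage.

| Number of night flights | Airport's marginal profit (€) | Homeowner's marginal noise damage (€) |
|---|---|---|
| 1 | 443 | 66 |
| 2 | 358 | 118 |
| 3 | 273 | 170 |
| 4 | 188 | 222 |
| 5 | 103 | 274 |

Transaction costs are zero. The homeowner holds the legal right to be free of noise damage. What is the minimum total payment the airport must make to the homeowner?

Efficient level: marginal profit ≥ marginal noise damage through level 3, so k* = 3.
With the homeowner holding the right, the airport must at least compensate total damage at k*: 66 + 118 + 170 = 354.

€354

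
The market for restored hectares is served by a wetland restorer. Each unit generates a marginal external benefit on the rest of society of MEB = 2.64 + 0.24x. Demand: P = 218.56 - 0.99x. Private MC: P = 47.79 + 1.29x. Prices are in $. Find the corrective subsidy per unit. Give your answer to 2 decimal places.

Social marginal cost = private MC − MEB = 45.15 + 1.05x.
Set SMC = demand: 45.15 + 1.05x = 218.56 - 0.99x → x* = 85.0049.
The Pigouvian subsidy equals MEB at x*: 2.64 + 0.24×85.0049 = 23.0412.

subsidy = $23.04 per unit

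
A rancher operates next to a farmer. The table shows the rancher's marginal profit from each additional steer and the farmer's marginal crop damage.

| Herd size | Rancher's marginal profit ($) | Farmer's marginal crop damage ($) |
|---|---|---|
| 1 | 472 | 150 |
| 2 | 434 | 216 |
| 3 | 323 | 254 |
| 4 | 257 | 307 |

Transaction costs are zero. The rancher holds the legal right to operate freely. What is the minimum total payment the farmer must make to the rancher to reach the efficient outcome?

Left alone the rancher would choose level 4 (marginal profit stays positive).
Efficient level: k* = 3 (marginal profit ≥ marginal crop damage through 3).
The farmer must at least cover the rancher's forgone profit from cutting 4→3: 257 = 257.

$257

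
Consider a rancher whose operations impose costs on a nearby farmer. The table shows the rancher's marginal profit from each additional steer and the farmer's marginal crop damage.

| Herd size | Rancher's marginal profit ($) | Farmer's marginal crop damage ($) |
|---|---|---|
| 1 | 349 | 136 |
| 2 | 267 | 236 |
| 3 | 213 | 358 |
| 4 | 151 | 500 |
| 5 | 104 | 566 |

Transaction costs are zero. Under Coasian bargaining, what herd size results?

2

Bargaining reaches the level where marginal profit last exceeds marginal crop damage.
That holds through level 2 (267 ≥ 236) but not at 3 (213 < 358).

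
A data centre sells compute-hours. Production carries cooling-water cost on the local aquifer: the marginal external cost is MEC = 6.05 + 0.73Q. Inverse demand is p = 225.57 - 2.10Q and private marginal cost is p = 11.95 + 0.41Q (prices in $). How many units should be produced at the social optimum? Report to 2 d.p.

Social marginal cost = private MC + MEC = 18.00 + 1.14Q.
Set SMC = demand: 18.00 + 1.14Q = 225.57 - 2.10Q → Q* = 64.0648.

Q* = 64.06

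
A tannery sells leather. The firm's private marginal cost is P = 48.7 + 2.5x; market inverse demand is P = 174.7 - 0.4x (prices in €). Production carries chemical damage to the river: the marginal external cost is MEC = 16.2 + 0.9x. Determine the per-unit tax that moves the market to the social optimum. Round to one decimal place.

Social marginal cost = private MC + MEC = 64.9 + 3.4x.
Set SMC = demand: 64.9 + 3.4x = 174.7 - 0.4x → x* = 28.8947.
The Pigouvian tax equals MEC at x*: 16.2 + 0.9×28.8947 = 42.2052.

tax = €42.2 per unit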